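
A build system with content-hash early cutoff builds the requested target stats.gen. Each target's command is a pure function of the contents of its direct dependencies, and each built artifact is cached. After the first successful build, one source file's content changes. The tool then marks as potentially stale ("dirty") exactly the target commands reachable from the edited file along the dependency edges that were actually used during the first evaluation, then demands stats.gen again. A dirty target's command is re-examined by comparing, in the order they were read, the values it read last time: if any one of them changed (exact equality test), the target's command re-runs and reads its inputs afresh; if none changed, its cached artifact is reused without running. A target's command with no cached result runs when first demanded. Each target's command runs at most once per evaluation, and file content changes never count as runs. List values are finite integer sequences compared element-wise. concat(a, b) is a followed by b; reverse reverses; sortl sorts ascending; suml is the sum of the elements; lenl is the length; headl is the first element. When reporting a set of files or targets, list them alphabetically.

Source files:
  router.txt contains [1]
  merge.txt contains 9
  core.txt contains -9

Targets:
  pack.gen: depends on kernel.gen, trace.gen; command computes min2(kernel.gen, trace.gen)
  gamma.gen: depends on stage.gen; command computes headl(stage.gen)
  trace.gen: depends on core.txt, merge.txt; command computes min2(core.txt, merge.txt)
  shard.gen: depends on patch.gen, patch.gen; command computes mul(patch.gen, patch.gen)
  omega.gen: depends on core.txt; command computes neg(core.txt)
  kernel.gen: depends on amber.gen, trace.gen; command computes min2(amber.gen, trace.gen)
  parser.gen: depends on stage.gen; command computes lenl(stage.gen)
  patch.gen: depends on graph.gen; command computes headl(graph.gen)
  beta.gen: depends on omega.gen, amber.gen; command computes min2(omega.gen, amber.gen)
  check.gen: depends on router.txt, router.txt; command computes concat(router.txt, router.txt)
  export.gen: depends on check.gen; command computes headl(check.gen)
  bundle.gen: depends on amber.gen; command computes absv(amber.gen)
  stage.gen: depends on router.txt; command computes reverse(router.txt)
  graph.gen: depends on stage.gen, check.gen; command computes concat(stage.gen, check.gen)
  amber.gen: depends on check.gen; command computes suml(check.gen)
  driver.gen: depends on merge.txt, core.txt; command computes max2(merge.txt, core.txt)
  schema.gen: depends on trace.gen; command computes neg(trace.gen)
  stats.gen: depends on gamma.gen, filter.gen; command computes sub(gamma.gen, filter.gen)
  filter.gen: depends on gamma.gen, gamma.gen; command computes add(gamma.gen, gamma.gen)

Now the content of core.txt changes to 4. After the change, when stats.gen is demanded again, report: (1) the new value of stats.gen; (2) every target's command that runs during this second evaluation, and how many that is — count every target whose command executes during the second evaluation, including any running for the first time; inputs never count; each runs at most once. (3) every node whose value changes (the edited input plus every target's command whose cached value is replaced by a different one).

New value of stats.gen: -1.
Target commands that run: none — 0 in total.
Values that change: core.txt.
Key observation: core.txt is never demanded by the output, so the edit triggers no recomputation at all.

First evaluation (everything demanded from the output):
  stage.gen = reverse([1]) = [1]
  gamma.gen = headl([1]) = 1
  filter.gen = add(1, 1) = 2
  stats.gen = sub(1, 2) = -1

Propagation after the edit:
  core.txt feeds no computation that the output demands — nothing is marked dirty and nothing runs.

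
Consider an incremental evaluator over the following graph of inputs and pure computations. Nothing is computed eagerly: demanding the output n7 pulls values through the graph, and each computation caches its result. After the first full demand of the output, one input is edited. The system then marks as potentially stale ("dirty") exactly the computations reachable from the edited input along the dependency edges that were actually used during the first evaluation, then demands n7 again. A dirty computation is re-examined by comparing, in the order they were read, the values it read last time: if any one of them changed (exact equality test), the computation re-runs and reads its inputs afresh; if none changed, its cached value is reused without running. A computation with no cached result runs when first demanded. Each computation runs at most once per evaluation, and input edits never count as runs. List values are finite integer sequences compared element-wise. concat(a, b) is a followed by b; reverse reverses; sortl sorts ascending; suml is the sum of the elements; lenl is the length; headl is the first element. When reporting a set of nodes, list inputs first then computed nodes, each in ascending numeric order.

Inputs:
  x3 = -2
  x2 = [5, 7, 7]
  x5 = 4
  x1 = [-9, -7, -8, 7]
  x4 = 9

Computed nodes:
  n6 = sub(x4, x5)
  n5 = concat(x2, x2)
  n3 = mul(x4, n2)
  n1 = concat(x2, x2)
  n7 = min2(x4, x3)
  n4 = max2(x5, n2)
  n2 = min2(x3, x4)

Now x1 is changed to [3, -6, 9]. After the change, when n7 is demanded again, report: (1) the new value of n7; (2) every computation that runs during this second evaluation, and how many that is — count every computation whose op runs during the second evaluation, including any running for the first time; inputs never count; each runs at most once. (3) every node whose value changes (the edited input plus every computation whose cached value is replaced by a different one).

Initial pass — values computed on the first demand:
  n7 = min2(9, -2) = -2

Second demand — change propagation:
  no demanded computation ever read x1, so the edit dirties nothing and nothing runs.

The important point: nothing the output needs ever reads x1, so the edit is invisible to it.

n7 now evaluates to -2.
Run set: none (0 run).
Changed values: x1.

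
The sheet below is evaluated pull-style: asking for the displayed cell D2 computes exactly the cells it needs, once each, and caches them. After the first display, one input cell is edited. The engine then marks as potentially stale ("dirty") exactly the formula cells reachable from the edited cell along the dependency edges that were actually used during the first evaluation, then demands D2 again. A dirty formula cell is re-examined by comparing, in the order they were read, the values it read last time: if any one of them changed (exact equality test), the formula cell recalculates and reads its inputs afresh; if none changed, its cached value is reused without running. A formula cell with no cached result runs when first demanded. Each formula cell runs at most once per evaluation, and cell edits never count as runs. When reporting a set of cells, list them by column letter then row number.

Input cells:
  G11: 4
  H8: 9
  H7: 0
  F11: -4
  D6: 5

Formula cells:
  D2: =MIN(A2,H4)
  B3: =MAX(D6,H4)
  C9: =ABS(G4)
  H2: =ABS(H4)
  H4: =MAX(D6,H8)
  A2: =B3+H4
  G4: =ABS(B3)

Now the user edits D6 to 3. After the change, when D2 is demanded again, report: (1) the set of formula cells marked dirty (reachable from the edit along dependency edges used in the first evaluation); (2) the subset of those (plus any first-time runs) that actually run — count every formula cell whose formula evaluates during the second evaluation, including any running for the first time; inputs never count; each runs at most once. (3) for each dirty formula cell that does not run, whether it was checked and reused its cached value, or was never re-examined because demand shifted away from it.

The edit dirties: A2, B3, D2, H4.
2 formula cells run: B3, H4.
Cache hits after checking: A2, D2.
Note where the cutoff bites: A2 is checked, finds nothing changed, and keeps its cache.

First demand of the output computes:
  H4 = MAX(5, 9) = 9
  B3 = MAX(5, 9) = 9
  A2 = 9 + 9 = 18
  D2 = MIN(18, 9) = 9

After the edit, cleaning proceeds:
  H4: a read changed (D6 5->3) — executes, giving 9 — identical to its old value.
  B3: a read changed (D6 5->3) — executes, giving 9 — identical to its old value.
  A2: dirty, but its reads are unchanged (B3 unchanged, H4 unchanged); cached 18 stands.
  D2: dirty, but its reads are unchanged (A2 unchanged, H4 unchanged); cached 9 stands.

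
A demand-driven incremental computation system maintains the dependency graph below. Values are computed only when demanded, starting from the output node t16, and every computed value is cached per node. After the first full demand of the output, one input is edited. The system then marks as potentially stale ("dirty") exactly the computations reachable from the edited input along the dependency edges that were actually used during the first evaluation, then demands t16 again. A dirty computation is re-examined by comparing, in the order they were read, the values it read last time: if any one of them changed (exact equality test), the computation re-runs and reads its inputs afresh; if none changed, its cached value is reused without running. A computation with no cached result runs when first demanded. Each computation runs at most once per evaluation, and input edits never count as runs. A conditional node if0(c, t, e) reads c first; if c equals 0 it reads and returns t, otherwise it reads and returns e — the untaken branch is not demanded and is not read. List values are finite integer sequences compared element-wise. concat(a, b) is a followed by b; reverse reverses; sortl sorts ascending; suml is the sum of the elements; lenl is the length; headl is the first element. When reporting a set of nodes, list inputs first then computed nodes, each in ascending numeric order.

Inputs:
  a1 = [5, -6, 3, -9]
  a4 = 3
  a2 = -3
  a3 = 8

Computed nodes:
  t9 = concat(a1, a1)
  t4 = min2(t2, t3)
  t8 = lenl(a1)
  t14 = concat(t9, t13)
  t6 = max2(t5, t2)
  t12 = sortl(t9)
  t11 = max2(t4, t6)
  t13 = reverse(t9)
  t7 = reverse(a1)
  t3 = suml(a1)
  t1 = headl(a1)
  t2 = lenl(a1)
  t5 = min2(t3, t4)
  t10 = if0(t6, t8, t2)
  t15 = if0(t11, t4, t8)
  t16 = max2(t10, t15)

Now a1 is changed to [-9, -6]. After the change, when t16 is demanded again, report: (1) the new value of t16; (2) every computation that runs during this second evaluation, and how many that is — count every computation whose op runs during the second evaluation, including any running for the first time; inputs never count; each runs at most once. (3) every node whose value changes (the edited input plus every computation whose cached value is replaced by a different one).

New value of t16: 2.
Computations that run: t2, t3, t4, t5, t6, t8, t10, t11, t15, t16 — 10 in total.
Values that change: a1, t2, t3, t4, t5, t6, t8, t10, t11, t15, t16.

First evaluation (everything demanded from the output):
  t2 = lenl([5, -6, 3, -9]) = 4
  t3 = suml([5, -6, 3, -9]) = -7
  t4 = min2(4, -7) = -7
  t5 = min2(-7, -7) = -7
  t6 = max2(-7, 4) = 4
  t8 = lenl([5, -6, 3, -9]) = 4
  t10 = if0(t6=4 -> else branch t2) = 4
  t11 = max2(-7, 4) = 4
  t15 = if0(t11=4 -> else branch t8) = 4
  t16 = max2(4, 4) = 4

Propagation after the edit:
  t2: runs — a1 [5, -6, 3, -9]->[-9, -6]; result 2.
  t3: runs — a1 [5, -6, 3, -9]->[-9, -6]; result -15.
  t4: runs — t2 4->2; t3 -7->-15; result -15.
  t5: runs — t3 -7->-15; t4 -7->-15; result -15.
  t6: runs — t5 -7->-15; t2 4->2; result 2.
  t8: runs — a1 [5, -6, 3, -9]->[-9, -6]; result 2.
  t10: runs — t6 4->2; t2 4->2; result 2.
  t11: runs — t4 -7->-15; t6 4->2; result 2.
  t15: runs — t11 4->2; t8 4->2; result 2.
  t16: runs — t10 4->2; t15 4->2; result 2.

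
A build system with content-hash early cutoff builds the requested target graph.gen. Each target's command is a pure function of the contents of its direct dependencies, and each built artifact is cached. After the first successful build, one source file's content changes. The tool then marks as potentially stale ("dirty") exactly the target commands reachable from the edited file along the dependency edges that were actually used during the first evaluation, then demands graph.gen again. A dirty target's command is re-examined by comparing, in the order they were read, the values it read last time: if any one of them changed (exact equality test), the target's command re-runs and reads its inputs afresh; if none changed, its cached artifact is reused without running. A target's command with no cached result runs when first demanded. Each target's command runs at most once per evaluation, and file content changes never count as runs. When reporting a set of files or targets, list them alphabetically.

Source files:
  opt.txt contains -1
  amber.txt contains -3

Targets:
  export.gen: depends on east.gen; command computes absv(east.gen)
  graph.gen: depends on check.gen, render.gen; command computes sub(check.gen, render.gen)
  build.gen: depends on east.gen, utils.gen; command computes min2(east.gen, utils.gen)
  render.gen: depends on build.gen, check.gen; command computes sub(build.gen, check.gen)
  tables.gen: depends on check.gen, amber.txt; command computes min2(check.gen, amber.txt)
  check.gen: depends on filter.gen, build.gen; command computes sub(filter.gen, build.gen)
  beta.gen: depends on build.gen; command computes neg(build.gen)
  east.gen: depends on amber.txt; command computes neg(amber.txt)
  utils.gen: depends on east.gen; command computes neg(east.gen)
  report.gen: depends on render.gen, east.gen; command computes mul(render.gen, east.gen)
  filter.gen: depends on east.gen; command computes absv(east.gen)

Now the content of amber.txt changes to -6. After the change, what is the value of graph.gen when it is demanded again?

New value of graph.gen: 30.

First evaluation (everything demanded from the output):
  east.gen = neg(-3) = 3
  filter.gen = absv(3) = 3
  utils.gen = neg(3) = -3
  build.gen = min2(3, -3) = -3
  check.gen = sub(3, -3) = 6
  render.gen = sub(-3, 6) = -9
  graph.gen = sub(6, -9) = 15

Propagation after the edit:
  east.gen: runs — amber.txt -3->-6; result 6.
  filter.gen: runs — east.gen 3->6; result 6.
  utils.gen: runs — east.gen 3->6; result -6.
  build.gen: runs — east.gen 3->6; utils.gen -3->-6; result -6.
  check.gen: runs — filter.gen 3->6; build.gen -3->-6; result 12.
  render.gen: runs — build.gen -3->-6; check.gen 6->12; result -18.
  graph.gen: runs — check.gen 6->12; render.gen -9->-18; result 30.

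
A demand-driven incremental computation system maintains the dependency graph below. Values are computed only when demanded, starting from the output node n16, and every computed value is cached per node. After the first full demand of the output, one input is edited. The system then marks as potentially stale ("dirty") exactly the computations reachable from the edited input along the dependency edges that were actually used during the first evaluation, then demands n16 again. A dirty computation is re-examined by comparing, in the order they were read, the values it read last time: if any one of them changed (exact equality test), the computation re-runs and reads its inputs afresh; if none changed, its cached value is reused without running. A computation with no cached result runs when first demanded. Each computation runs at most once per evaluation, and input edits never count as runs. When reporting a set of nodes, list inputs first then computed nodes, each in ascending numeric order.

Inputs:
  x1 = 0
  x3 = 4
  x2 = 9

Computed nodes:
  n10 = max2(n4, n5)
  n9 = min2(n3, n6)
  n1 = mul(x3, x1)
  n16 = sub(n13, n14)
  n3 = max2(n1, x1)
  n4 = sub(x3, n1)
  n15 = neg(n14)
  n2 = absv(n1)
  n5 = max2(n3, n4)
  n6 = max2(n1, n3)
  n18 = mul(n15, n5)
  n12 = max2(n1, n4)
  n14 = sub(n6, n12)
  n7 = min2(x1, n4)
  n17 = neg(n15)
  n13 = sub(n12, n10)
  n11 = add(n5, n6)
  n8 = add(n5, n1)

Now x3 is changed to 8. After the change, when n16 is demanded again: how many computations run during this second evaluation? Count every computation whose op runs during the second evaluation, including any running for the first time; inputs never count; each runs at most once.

Computations that run: n1, n4, n5, n10, n12, n13, n14, n16 — 8 in total.
Key observation: the cutoff stops propagation at n3 — its inputs' values are unchanged, so it reuses its cache.

First evaluation (everything demanded from the output):
  n1 = mul(4, 0) = 0
  n3 = max2(0, 0) = 0
  n4 = sub(4, 0) = 4
  n5 = max2(0, 4) = 4
  n6 = max2(0, 0) = 0
  n10 = max2(4, 4) = 4
  n12 = max2(0, 4) = 4
  n13 = sub(4, 4) = 0
  n14 = sub(0, 4) = -4
  n16 = sub(0, -4) = 4

Propagation after the edit:
  n1: runs — x3 4->8; result 0 (same value as before).
  n3: checked — values it read are unchanged (n1 unchanged, x1 unchanged); reused cached 0 without running.
  n4: runs — x3 4->8; result 8.
  n5: runs — n4 4->8; result 8.
  n6: checked — values it read are unchanged (n1 unchanged, n3 unchanged); reused cached 0 without running.
  n10: runs — n4 4->8; n5 4->8; result 8.
  n12: runs — n4 4->8; result 8.
  n13: runs — n12 4->8; n10 4->8; result 0 (same value as before).
  n14: runs — n12 4->8; result -8.
  n16: runs — n14 -4->-8; result 8.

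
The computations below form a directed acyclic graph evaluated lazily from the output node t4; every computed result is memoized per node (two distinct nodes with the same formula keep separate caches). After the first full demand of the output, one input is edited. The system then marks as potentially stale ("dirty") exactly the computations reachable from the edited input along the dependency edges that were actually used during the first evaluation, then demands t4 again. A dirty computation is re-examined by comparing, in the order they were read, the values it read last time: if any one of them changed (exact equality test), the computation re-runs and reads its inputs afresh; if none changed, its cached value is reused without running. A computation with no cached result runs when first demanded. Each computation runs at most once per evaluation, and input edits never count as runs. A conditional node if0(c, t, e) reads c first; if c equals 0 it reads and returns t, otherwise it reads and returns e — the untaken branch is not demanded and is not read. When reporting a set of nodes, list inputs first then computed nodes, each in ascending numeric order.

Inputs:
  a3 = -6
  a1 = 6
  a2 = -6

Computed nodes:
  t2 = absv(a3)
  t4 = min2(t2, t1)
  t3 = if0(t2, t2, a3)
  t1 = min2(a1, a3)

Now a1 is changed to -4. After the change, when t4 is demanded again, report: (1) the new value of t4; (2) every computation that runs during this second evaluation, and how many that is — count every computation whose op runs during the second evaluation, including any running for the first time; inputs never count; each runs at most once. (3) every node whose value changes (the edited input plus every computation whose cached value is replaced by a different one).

Demanding t4 again yields -6.
1 computations run: t1.
The nodes whose values change: a1.
Note the absorption at t1: it re-runs yet its value is the same, leaving the output's value untouched.

First demand of the output computes:
  t1 = min2(6, -6) = -6
  t2 = absv(-6) = 6
  t4 = min2(6, -6) = -6

After the edit, cleaning proceeds:
  t1: a read changed (a1 6->-4) — executes, giving -6 — identical to its old value.
  t4: dirty, but its reads are unchanged (t2 unchanged, t1 unchanged); cached -6 stands.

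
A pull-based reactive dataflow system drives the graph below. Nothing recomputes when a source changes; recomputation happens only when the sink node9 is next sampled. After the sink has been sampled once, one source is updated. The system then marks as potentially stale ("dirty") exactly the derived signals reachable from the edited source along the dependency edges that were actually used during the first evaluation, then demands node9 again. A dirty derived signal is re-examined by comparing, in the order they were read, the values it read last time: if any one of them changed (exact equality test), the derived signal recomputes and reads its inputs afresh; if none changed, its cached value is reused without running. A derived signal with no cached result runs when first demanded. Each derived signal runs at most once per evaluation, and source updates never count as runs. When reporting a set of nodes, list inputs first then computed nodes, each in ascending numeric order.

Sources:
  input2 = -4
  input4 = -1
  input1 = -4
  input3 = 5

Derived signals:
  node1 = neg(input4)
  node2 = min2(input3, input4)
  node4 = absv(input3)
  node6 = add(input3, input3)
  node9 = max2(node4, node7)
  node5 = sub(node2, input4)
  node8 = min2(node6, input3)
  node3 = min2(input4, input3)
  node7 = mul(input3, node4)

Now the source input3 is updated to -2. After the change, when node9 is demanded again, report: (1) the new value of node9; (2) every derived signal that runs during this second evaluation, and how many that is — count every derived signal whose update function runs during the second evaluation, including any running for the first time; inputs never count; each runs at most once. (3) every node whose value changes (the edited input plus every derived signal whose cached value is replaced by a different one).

New value of node9: 2.
Derived signals that run: node4, node7, node9 — 3 in total.
Values that change: input3, node4, node7, node9.

First evaluation (everything demanded from the output):
  node4 = absv(5) = 5
  node7 = mul(5, 5) = 25
  node9 = max2(5, 25) = 25

Propagation after the edit:
  node4: runs — input3 5->-2; result 2.
  node7: runs — input3 5->-2; node4 5->2; result -4.
  node9: runs — node4 5->2; node7 25->-4; result 2.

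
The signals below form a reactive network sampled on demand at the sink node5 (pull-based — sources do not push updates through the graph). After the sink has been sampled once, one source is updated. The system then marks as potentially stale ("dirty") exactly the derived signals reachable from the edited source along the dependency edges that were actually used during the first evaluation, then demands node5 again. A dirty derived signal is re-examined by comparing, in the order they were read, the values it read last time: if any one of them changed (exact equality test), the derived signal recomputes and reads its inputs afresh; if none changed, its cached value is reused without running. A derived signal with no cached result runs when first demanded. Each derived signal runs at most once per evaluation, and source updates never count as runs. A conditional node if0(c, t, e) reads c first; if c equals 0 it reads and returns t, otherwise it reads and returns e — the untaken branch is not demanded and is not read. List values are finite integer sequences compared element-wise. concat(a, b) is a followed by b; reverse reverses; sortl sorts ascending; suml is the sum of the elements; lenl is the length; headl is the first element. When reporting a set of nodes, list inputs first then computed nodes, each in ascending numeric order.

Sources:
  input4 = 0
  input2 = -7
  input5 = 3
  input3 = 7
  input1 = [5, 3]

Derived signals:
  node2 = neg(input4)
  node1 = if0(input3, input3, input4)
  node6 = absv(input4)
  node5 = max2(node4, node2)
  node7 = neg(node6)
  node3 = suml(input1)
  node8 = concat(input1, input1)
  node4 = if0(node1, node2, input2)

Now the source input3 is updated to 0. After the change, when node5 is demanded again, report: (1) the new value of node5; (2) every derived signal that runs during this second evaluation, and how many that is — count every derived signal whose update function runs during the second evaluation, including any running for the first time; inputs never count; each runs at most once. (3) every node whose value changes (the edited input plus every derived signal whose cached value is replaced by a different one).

Initial pass — values computed on the first demand:
  node1 = if0(input3=7 -> else branch input4) = 0
  node2 = neg(0) = 0
  node4 = if0(node1=0 -> then branch node2) = 0
  node5 = max2(0, 0) = 0

Second demand — change propagation:
  node1: re-runs because input3 7->0; new result 0 (unchanged).
  node4: re-examined; everything it read last time is the same (node1 unchanged, node2 unchanged) — cache 0 kept, no run.
  node5: re-examined; everything it read last time is the same (node4 unchanged, node2 unchanged) — cache 0 kept, no run.

The important point: node1 recomputes to an identical value, and the output ends up unchanged.

node5 now evaluates to 0.
Run set: node1 (1 run).
Changed values: input3.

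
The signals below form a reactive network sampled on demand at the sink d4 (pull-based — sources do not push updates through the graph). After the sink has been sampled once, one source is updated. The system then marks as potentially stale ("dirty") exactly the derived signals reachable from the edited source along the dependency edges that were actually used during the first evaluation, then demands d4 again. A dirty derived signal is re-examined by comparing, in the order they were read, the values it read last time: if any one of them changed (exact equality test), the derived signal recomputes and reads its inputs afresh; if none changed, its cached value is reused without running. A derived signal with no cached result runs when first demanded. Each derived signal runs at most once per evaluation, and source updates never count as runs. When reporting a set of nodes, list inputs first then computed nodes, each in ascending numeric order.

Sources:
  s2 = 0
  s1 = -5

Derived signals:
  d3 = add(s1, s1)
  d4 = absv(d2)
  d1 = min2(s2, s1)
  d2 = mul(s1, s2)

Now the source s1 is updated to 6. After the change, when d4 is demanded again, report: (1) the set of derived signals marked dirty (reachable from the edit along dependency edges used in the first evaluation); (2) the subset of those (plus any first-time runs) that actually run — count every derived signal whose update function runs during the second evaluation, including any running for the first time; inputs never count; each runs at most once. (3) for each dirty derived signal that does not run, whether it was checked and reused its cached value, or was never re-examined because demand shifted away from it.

Dirty set: d2, d4.
Run set: d2 (1 run).
Re-examined without running (cache reused): d4.
The important point: d2 recomputes to an identical value, and the output ends up unchanged.

Initial pass — values computed on the first demand:
  d2 = mul(-5, 0) = 0
  d4 = absv(0) = 0

Second demand — change propagation:
  d2: re-runs because s1 -5->6; new result 0 (unchanged).
  d4: re-examined; everything it read last time is the same (d2 unchanged) — cache 0 kept, no run.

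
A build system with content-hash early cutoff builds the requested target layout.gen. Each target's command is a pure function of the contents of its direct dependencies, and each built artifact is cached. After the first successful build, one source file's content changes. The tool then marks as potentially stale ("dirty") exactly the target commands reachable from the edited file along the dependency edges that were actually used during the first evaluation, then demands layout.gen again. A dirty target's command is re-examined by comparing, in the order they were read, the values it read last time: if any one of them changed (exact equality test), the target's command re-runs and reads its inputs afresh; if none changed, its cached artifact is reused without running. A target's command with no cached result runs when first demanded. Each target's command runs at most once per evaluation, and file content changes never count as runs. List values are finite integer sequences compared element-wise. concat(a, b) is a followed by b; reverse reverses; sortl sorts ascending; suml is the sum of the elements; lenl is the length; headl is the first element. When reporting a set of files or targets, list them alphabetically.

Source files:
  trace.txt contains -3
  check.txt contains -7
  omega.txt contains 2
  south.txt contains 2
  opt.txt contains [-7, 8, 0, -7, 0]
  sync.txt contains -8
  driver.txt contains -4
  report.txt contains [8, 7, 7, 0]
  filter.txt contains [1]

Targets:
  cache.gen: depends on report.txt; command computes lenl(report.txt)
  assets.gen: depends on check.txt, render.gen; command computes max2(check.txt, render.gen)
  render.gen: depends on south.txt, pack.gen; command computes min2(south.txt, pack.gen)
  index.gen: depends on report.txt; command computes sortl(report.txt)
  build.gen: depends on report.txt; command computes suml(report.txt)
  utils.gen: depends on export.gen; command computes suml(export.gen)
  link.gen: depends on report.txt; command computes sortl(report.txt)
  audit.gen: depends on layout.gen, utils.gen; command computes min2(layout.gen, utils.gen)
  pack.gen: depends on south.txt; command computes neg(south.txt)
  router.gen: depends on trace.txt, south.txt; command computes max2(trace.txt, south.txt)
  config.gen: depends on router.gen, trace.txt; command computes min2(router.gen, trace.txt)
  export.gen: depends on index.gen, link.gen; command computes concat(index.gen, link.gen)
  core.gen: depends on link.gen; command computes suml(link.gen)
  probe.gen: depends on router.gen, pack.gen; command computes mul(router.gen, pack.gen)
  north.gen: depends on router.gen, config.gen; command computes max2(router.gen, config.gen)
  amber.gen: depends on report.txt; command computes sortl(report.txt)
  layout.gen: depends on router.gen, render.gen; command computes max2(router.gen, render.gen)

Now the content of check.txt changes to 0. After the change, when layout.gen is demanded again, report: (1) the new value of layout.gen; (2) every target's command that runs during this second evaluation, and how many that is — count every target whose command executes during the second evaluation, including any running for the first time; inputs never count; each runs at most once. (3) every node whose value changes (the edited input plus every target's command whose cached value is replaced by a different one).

New value of layout.gen: 2.
Target commands that run: none — 0 in total.
Values that change: check.txt.
Key observation: check.txt is never demanded by the output, so the edit triggers no recomputation at all.

First evaluation (everything demanded from the output):
  pack.gen = neg(2) = -2
  render.gen = min2(2, -2) = -2
  router.gen = max2(-3, 2) = 2
  layout.gen = max2(2, -2) = 2

Propagation after the edit:
  check.txt feeds no computation that the output demands — nothing is marked dirty and nothing runs.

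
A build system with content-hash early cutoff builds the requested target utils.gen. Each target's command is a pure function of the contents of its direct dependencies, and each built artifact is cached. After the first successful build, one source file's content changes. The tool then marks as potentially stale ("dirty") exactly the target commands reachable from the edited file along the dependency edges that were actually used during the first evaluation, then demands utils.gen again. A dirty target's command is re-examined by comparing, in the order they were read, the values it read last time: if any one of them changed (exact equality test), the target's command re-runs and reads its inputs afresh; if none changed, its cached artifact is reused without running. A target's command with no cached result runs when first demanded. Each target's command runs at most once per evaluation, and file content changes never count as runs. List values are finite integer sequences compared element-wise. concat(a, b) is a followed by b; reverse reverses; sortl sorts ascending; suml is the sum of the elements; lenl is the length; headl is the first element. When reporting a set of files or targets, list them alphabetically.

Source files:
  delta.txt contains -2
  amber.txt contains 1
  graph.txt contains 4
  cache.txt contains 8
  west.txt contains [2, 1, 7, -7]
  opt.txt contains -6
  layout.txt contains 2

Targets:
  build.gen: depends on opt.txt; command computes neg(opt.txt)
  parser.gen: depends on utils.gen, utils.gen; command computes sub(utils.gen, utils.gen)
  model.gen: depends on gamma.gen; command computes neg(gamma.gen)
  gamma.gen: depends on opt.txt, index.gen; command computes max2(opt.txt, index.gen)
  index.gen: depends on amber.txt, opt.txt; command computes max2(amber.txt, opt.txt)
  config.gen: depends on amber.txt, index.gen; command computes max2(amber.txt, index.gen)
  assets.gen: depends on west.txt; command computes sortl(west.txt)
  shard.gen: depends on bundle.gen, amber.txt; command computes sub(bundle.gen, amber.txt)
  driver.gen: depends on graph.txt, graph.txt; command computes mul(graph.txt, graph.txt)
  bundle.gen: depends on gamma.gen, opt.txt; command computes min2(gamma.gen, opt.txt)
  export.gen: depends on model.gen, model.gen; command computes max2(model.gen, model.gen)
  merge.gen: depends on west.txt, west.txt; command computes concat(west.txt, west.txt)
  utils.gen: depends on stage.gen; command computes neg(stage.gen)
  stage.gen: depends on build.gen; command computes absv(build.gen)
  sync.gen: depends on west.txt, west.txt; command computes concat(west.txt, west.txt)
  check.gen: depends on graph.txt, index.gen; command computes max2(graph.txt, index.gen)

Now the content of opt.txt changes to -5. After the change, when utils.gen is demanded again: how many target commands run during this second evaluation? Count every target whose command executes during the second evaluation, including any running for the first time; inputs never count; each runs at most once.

First evaluation (everything demanded from the output):
  build.gen = neg(-6) = 6
  stage.gen = absv(6) = 6
  utils.gen = neg(6) = -6

Propagation after the edit:
  build.gen: runs — opt.txt -6->-5; result 5.
  stage.gen: runs — build.gen 6->5; result 5.
  utils.gen: runs — stage.gen 6->5; result -5.

Target commands that run: build.gen, stage.gen, utils.gen — 3 in total.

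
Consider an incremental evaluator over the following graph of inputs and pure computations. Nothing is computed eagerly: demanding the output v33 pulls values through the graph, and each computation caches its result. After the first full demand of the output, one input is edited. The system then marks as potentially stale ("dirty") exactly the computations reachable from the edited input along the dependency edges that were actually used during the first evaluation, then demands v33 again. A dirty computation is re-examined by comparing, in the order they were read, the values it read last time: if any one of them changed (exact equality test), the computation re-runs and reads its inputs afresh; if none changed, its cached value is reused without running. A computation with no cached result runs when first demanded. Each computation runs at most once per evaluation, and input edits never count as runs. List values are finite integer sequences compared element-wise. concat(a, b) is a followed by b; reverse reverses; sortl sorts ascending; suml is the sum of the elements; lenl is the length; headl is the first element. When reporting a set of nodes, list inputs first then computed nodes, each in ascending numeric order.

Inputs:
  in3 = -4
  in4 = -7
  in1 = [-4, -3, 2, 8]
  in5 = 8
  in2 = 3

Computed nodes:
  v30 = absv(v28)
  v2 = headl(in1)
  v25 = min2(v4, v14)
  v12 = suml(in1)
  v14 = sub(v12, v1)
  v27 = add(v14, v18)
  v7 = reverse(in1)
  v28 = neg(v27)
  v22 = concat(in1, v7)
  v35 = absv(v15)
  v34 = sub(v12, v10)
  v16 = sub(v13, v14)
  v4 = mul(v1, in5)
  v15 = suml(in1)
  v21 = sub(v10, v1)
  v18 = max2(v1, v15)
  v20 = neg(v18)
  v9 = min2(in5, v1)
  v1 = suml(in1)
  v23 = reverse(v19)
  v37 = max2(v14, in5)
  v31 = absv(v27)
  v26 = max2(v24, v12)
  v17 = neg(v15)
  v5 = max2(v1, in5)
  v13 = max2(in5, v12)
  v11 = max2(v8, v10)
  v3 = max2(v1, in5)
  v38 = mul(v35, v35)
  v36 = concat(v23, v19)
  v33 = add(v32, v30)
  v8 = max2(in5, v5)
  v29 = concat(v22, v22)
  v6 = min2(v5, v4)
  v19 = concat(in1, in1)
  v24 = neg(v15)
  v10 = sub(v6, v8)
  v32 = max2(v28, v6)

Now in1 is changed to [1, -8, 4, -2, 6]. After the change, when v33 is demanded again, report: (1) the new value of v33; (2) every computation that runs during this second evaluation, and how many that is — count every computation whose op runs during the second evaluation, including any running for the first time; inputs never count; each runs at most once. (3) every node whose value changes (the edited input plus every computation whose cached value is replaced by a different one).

Initial pass — values computed on the first demand:
  v1 = suml([-4, -3, 2, 8]) = 3
  v4 = mul(3, 8) = 24
  v5 = max2(3, 8) = 8
  v6 = min2(8, 24) = 8
  v12 = suml([-4, -3, 2, 8]) = 3
  v14 = sub(3, 3) = 0
  v15 = suml([-4, -3, 2, 8]) = 3
  v18 = max2(3, 3) = 3
  v27 = add(0, 3) = 3
  v28 = neg(3) = -3
  v30 = absv(-3) = 3
  v32 = max2(-3, 8) = 8
  v33 = add(8, 3) = 11

Second demand — change propagation:
  v1: re-runs because in1 [-4, -3, 2, 8]->[1, -8, 4, -2, 6]; new result 1.
  v4: re-runs because v1 3->1; new result 8.
  v5: re-runs because v1 3->1; new result 8 (unchanged).
  v6: re-runs because v4 24->8; new result 8 (unchanged).
  v12: re-runs because in1 [-4, -3, 2, 8]->[1, -8, 4, -2, 6]; new result 1.
  v14: re-runs because v12 3->1; v1 3->1; new result 0 (unchanged).
  v15: re-runs because in1 [-4, -3, 2, 8]->[1, -8, 4, -2, 6]; new result 1.
  v18: re-runs because v1 3->1; v15 3->1; new result 1.
  v27: re-runs because v18 3->1; new result 1.
  v28: re-runs because v27 3->1; new result -1.
  v30: re-runs because v28 -3->-1; new result 1.
  v32: re-runs because v28 -3->-1; new result 8 (unchanged).
  v33: re-runs because v30 3->1; new result 9.

v33 now evaluates to 9.
Run set: v1, v4, v5, v6, v12, v14, v15, v18, v27, v28, v30, v32, v33 (13 run).
Changed values: in1, v1, v4, v12, v15, v18, v27, v28, v30, v33.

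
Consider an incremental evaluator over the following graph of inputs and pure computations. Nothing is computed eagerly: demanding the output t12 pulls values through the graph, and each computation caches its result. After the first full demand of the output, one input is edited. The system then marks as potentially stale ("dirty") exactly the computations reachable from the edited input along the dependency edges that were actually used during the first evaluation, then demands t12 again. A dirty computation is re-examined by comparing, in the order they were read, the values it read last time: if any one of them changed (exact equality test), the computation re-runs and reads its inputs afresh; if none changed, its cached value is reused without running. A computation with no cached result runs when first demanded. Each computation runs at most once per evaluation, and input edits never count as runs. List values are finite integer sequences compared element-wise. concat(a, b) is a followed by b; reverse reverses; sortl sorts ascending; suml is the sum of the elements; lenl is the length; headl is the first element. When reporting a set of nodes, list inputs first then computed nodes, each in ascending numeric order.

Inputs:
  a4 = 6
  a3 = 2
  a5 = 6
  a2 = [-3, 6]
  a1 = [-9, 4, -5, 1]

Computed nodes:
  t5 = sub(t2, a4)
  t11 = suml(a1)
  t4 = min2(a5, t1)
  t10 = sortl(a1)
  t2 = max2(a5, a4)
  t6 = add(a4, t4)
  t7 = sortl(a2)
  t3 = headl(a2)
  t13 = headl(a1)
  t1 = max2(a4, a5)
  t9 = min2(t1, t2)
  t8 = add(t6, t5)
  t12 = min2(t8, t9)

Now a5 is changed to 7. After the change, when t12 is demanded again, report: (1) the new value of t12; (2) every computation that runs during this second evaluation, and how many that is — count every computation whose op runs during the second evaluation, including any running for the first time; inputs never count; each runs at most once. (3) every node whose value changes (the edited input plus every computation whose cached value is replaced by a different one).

t12 now evaluates to 7.
Run set: t1, t2, t4, t5, t6, t8, t9, t12 (8 run).
Changed values: a5, t1, t2, t4, t5, t6, t8, t9, t12.

Initial pass — values computed on the first demand:
  t1 = max2(6, 6) = 6
  t2 = max2(6, 6) = 6
  t4 = min2(6, 6) = 6
  t5 = sub(6, 6) = 0
  t6 = add(6, 6) = 12
  t8 = add(12, 0) = 12
  t9 = min2(6, 6) = 6
  t12 = min2(12, 6) = 6

Second demand — change propagation:
  t1: re-runs because a5 6->7; new result 7.
  t2: re-runs because a5 6->7; new result 7.
  t4: re-runs because a5 6->7; t1 6->7; new result 7.
  t5: re-runs because t2 6->7; new result 1.
  t6: re-runs because t4 6->7; new result 13.
  t8: re-runs because t6 12->13; t5 0->1; new result 14.
  t9: re-runs because t1 6->7; t2 6->7; new result 7.
  t12: re-runs because t8 12->14; t9 6->7; new result 7.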